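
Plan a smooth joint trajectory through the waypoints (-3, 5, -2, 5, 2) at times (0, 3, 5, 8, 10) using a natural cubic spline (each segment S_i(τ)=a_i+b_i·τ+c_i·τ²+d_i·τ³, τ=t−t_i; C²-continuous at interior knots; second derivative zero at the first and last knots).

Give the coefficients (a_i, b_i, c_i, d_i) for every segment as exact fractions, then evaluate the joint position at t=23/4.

Δ: Δ0=8/3, Δ1=-7/2, Δ2=7/3, Δ3=-3/2
row 1: diag=10, rhs=-37; c'=1/5, d'=-37/10
row 2: denom=10−2·1/5=48/5; d'=(35−2·-37/10)/(48/5)=53/12
row 3: denom=10−3·5/16=145/16; d'=(-23−3·53/12)/(145/16)=-4
back: M3=-4
back: M2=53/12−5/16·-4=17/3
back: M1=-37/10−1/5·17/3=-29/6
M: M0=0, M1=-29/6, M2=17/3, M3=-4, M4=0
seg 0: a=-3, c=M0/2=0, d=(M1−M0)/(6·3)=-29/108, b=Δ0−h0·(2M0+M1)/6=61/12
seg 1: a=5, c=M1/2=-29/12, d=(M2−M1)/(6·2)=7/8, b=Δ1−h1·(2M1+M2)/6=-13/6
seg 2: a=-2, c=M2/2=17/6, d=(M3−M2)/(6·3)=-29/54, b=Δ2−h2·(2M2+M3)/6=-4/3
seg 3: a=5, c=M3/2=-2, d=(M4−M3)/(6·2)=1/3, b=Δ3−h3·(2M3+M4)/6=7/6
t_q=23/4 → seg 2, τ=3/4; S=-2+-4/3·τ+17/6·τ²+-29/54·τ³=-209/128

  seg 0: a=-3 b=61/12 c=0 d=-29/108
  seg 1: a=5 b=-13/6 c=-29/12 d=7/8
  seg 2: a=-2 b=-4/3 c=17/6 d=-29/54
  seg 3: a=5 b=7/6 c=-2 d=1/3
S(23/4) = -209/128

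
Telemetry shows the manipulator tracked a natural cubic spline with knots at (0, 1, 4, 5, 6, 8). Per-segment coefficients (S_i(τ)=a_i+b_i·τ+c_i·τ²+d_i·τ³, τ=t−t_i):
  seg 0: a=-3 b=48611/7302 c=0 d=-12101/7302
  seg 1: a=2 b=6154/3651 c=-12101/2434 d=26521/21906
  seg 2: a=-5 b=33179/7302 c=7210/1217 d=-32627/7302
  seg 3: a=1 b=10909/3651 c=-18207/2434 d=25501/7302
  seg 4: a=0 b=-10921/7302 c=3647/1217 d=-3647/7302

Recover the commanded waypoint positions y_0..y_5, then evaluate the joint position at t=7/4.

y_0 = S_0(0) = a_0 = -3
y_1 = S_1(0) = a_1 = 2
y_2 = S_2(0) = a_2 = -5
y_3 = S_3(0) = a_3 = 1
y_4 = S_4(0) = a_4 = 0
y_5 = S_4(2) = 5
t_q=7/4 is in segment 1 (τ=3/4); S_1(τ)=152407/155776

y_0=-3 y_1=2 y_2=-5 y_3=1 y_4=0 y_5=5
S(7/4) = 152407/155776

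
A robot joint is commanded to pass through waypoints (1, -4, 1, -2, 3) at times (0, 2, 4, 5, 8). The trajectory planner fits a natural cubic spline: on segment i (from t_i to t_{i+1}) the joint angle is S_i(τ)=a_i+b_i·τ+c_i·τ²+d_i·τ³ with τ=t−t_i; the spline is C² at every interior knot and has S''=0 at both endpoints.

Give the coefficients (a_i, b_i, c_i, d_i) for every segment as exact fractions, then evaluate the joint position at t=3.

Δ: Δ0=-5/2, Δ1=5/2, Δ2=-3, Δ3=5/3
row 1: diag=8, rhs=30; c'=1/4, d'=15/4
row 2: denom=6−2·1/4=11/2; d'=(-33−2·15/4)/(11/2)=-81/11
row 3: denom=8−1·2/11=86/11; d'=(28−1·-81/11)/(86/11)=389/86
back: M3=389/86
back: M2=-81/11−2/11·389/86=-352/43
back: M1=15/4−1/4·-352/43=997/172
M: M0=0, M1=997/172, M2=-352/43, M3=389/86, M4=0
seg 0: a=1, c=M0/2=0, d=(M1−M0)/(6·2)=997/2064, b=Δ0−h0·(2M0+M1)/6=-2287/516
seg 1: a=-4, c=M1/2=997/344, d=(M2−M1)/(6·2)=-2405/2064, b=Δ1−h1·(2M1+M2)/6=176/129
seg 2: a=1, c=M2/2=-176/43, d=(M3−M2)/(6·1)=1093/516, b=Δ2−h2·(2M2+M3)/6=-529/516
seg 3: a=-2, c=M3/2=389/172, d=(M4−M3)/(6·3)=-389/1548, b=Δ3−h3·(2M3+M4)/6=-737/258
t_q=3 → seg 1, τ=1; S=-4+176/129·τ+997/344·τ²+-2405/2064·τ³=-621/688

  seg 0: a=1 b=-2287/516 c=0 d=997/2064
  seg 1: a=-4 b=176/129 c=997/344 d=-2405/2064
  seg 2: a=1 b=-529/516 c=-176/43 d=1093/516
  seg 3: a=-2 b=-737/258 c=389/172 d=-389/1548
S(3) = -621/688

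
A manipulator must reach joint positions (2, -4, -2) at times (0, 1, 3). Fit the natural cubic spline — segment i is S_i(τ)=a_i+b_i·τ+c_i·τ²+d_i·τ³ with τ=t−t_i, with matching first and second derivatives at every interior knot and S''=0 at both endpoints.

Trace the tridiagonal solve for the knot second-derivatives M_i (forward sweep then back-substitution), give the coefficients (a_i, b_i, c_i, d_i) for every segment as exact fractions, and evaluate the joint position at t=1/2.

Δ: Δ0=-6, Δ1=1
row 1: diag=6, rhs=42; c'=1/3, d'=7
back: M1=7
M: M0=0, M1=7, M2=0
seg 0: a=2, c=M0/2=0, d=(M1−M0)/(6·1)=7/6, b=Δ0−h0·(2M0+M1)/6=-43/6
seg 1: a=-4, c=M1/2=7/2, d=(M2−M1)/(6·2)=-7/12, b=Δ1−h1·(2M1+M2)/6=-11/3
t_q=1/2 → seg 0, τ=1/2; S=2+-43/6·τ+0·τ²+7/6·τ³=-23/16

  seg 0: a=2 b=-43/6 c=0 d=7/6
  seg 1: a=-4 b=-11/3 c=7/2 d=-7/12
S(1/2) = -23/16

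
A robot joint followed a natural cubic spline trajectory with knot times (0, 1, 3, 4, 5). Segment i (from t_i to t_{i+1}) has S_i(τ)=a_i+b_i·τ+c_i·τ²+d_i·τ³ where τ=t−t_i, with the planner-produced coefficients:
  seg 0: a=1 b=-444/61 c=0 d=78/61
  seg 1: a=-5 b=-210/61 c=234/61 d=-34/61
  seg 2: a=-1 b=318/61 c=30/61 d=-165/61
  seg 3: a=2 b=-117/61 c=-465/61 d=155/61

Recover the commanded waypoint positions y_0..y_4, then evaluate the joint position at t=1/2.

y_0=1 y_1=-5 y_2=-1 y_3=2 y_4=-5
S(1/2) = -605/244

y_0 = S_0(0) = a_0 = 1
y_1 = S_1(0) = a_1 = -5
y_2 = S_2(0) = a_2 = -1
y_3 = S_3(0) = a_3 = 2
y_4 = S_3(1) = -5
t_q=1/2 is in segment 0 (τ=1/2); S_0(τ)=-605/244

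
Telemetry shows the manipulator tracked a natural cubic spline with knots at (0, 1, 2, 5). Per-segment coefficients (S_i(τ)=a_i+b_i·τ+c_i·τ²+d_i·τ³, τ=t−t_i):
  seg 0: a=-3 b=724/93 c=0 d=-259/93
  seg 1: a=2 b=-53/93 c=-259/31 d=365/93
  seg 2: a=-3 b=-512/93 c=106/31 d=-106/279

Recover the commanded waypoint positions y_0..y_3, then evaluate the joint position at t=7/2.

y_0=-3 y_1=2 y_2=-3 y_3=1
S(7/2) = -601/124

y_0 = S_0(0) = a_0 = -3
y_1 = S_1(0) = a_1 = 2
y_2 = S_2(0) = a_2 = -3
y_3 = S_2(3) = 1
t_q=7/2 is in segment 2 (τ=3/2); S_2(τ)=-601/124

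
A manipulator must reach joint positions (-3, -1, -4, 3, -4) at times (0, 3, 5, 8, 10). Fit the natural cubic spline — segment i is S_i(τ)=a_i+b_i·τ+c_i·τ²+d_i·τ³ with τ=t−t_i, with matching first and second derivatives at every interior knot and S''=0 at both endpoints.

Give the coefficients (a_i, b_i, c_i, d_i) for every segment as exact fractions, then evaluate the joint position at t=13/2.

Δ: Δ0=2/3, Δ1=-3/2, Δ2=7/3, Δ3=-7/2
row 1: diag=10, rhs=-13; c'=1/5, d'=-13/10
row 2: denom=10−2·1/5=48/5; d'=(23−2·-13/10)/(48/5)=8/3
row 3: denom=10−3·5/16=145/16; d'=(-35−3·8/3)/(145/16)=-688/145
back: M3=-688/145
back: M2=8/3−5/16·-688/145=361/87
back: M1=-13/10−1/5·361/87=-1853/870
M: M0=0, M1=-1853/870, M2=361/87, M3=-688/145, M4=0
seg 0: a=-3, c=M0/2=0, d=(M1−M0)/(6·3)=-1853/15660, b=Δ0−h0·(2M0+M1)/6=3013/1740
seg 1: a=-1, c=M1/2=-1853/1740, d=(M2−M1)/(6·2)=607/1160, b=Δ1−h1·(2M1+M2)/6=-1273/870
seg 2: a=-4, c=M2/2=361/174, d=(M3−M2)/(6·3)=-3869/7830, b=Δ2−h2·(2M2+M3)/6=242/435
seg 3: a=3, c=M3/2=-344/145, d=(M4−M3)/(6·2)=172/435, b=Δ3−h3·(2M3+M4)/6=-293/870
t_q=13/2 → seg 2, τ=3/2; S=-4+242/435·τ+361/174·τ²+-3869/7830·τ³=-383/2320

  seg 0: a=-3 b=3013/1740 c=0 d=-1853/15660
  seg 1: a=-1 b=-1273/870 c=-1853/1740 d=607/1160
  seg 2: a=-4 b=242/435 c=361/174 d=-3869/7830
  seg 3: a=3 b=-293/870 c=-344/145 d=172/435
S(13/2) = -383/2320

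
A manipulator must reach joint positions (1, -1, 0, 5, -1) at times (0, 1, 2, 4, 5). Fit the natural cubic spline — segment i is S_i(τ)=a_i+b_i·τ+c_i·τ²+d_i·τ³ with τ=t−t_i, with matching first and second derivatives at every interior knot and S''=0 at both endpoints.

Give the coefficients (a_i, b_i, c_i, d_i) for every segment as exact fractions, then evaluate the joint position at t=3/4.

Δ: Δ0=-2, Δ1=1, Δ2=5/2, Δ3=-6
row 1: diag=4, rhs=18; c'=1/4, d'=9/2
row 2: denom=6−1·1/4=23/4; d'=(9−1·9/2)/(23/4)=18/23
row 3: denom=6−2·8/23=122/23; d'=(-51−2·18/23)/(122/23)=-1209/122
back: M3=-1209/122
back: M2=18/23−8/23·-1209/122=258/61
back: M1=9/2−1/4·258/61=210/61
M: M0=0, M1=210/61, M2=258/61, M3=-1209/122, M4=0
seg 0: a=1, c=M0/2=0, d=(M1−M0)/(6·1)=35/61, b=Δ0−h0·(2M0+M1)/6=-157/61
seg 1: a=-1, c=M1/2=105/61, d=(M2−M1)/(6·1)=8/61, b=Δ1−h1·(2M1+M2)/6=-52/61
seg 2: a=0, c=M2/2=129/61, d=(M3−M2)/(6·2)=-575/488, b=Δ2−h2·(2M2+M3)/6=182/61
seg 3: a=5, c=M3/2=-1209/244, d=(M4−M3)/(6·1)=403/244, b=Δ3−h3·(2M3+M4)/6=-329/122
t_q=3/4 → seg 0, τ=3/4; S=1+-157/61·τ+0·τ²+35/61·τ³=-2687/3904

  seg 0: a=1 b=-157/61 c=0 d=35/61
  seg 1: a=-1 b=-52/61 c=105/61 d=8/61
  seg 2: a=0 b=182/61 c=129/61 d=-575/488
  seg 3: a=5 b=-329/122 c=-1209/244 d=403/244
S(3/4) = -2687/3904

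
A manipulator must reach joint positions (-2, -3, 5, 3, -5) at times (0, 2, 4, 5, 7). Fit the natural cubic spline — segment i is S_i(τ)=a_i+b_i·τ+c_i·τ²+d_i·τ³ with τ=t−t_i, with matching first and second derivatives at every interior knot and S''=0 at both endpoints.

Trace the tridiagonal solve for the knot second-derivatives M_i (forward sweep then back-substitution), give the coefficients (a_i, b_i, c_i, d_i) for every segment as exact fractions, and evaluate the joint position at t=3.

  seg 0: a=-2 b=-579/256 c=0 d=451/1024
  seg 1: a=-3 b=387/128 c=1353/512 d=-1103/1024
  seg 2: a=5 b=171/256 c=-489/128 d=295/256
  seg 3: a=3 b=-225/64 c=-93/256 d=31/512
S(3) = 1627/1024

Δ: Δ0=-1/2, Δ1=4, Δ2=-2, Δ3=-4
row 1: diag=8, rhs=27; c'=1/4, d'=27/8
row 2: denom=6−2·1/4=11/2; d'=(-36−2·27/8)/(11/2)=-171/22
row 3: denom=6−1·2/11=64/11; d'=(-12−1·-171/22)/(64/11)=-93/128
back: M3=-93/128
back: M2=-171/22−2/11·-93/128=-489/64
back: M1=27/8−1/4·-489/64=1353/256
M: M0=0, M1=1353/256, M2=-489/64, M3=-93/128, M4=0
seg 0: a=-2, c=M0/2=0, d=(M1−M0)/(6·2)=451/1024, b=Δ0−h0·(2M0+M1)/6=-579/256
seg 1: a=-3, c=M1/2=1353/512, d=(M2−M1)/(6·2)=-1103/1024, b=Δ1−h1·(2M1+M2)/6=387/128
seg 2: a=5, c=M2/2=-489/128, d=(M3−M2)/(6·1)=295/256, b=Δ2−h2·(2M2+M3)/6=171/256
seg 3: a=3, c=M3/2=-93/256, d=(M4−M3)/(6·2)=31/512, b=Δ3−h3·(2M3+M4)/6=-225/64
t_q=3 → seg 1, τ=1; S=-3+387/128·τ+1353/512·τ²+-1103/1024·τ³=1627/1024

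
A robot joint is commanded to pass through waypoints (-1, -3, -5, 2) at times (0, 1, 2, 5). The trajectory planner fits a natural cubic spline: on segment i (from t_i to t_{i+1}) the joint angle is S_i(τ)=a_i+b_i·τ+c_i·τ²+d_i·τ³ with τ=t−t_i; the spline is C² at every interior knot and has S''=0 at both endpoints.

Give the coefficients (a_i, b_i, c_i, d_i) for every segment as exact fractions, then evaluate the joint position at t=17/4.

  seg 0: a=-1 b=-173/93 c=0 d=-13/93
  seg 1: a=-3 b=-212/93 c=-13/31 d=65/93
  seg 2: a=-5 b=-95/93 c=52/31 d=-52/279
S(17/4) = -461/496

Δ: Δ0=-2, Δ1=-2, Δ2=7/3
row 1: diag=4, rhs=0; c'=1/4, d'=0
row 2: denom=8−1·1/4=31/4; d'=(26−1·0)/(31/4)=104/31
back: M2=104/31
back: M1=0−1/4·104/31=-26/31
M: M0=0, M1=-26/31, M2=104/31, M3=0
seg 0: a=-1, c=M0/2=0, d=(M1−M0)/(6·1)=-13/93, b=Δ0−h0·(2M0+M1)/6=-173/93
seg 1: a=-3, c=M1/2=-13/31, d=(M2−M1)/(6·1)=65/93, b=Δ1−h1·(2M1+M2)/6=-212/93
seg 2: a=-5, c=M2/2=52/31, d=(M3−M2)/(6·3)=-52/279, b=Δ2−h2·(2M2+M3)/6=-95/93
t_q=17/4 → seg 2, τ=9/4; S=-5+-95/93·τ+52/31·τ²+-52/279·τ³=-461/496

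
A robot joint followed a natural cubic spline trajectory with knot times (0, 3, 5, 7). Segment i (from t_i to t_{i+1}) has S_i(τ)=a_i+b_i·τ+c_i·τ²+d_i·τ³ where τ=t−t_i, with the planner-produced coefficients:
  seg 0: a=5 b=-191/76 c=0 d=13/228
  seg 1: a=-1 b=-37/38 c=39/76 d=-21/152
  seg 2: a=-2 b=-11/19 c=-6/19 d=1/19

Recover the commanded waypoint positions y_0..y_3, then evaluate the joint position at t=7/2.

y_0 = S_0(0) = a_0 = 5
y_1 = S_1(0) = a_1 = -1
y_2 = S_2(0) = a_2 = -2
y_3 = S_2(2) = -4
t_q=7/2 is in segment 1 (τ=1/2); S_1(τ)=-1673/1216

y_0=5 y_1=-1 y_2=-2 y_3=-4
S(7/2) = -1673/1216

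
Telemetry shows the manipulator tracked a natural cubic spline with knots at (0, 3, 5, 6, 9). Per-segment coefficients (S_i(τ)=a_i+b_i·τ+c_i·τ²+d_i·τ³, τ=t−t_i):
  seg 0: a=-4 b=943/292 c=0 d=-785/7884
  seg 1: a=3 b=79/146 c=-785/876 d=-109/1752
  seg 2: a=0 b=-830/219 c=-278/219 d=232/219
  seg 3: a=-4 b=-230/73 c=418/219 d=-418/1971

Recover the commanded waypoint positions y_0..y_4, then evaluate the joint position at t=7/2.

y_0=-4 y_1=3 y_2=0 y_3=-4 y_4=-2
S(7/2) = 14197/4672

y_0 = S_0(0) = a_0 = -4
y_1 = S_1(0) = a_1 = 3
y_2 = S_2(0) = a_2 = 0
y_3 = S_3(0) = a_3 = -4
y_4 = S_3(3) = -2
t_q=7/2 is in segment 1 (τ=1/2); S_1(τ)=14197/4672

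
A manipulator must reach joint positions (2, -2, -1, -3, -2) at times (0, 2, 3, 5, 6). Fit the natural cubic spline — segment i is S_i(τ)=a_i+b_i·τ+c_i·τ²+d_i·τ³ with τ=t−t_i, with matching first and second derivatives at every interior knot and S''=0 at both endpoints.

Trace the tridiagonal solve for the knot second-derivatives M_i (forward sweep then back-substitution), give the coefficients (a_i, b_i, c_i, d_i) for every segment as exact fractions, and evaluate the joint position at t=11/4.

Δ: Δ0=-2, Δ1=1, Δ2=-1, Δ3=1
row 1: diag=6, rhs=18; c'=1/6, d'=3
row 2: denom=6−1·1/6=35/6; d'=(-12−1·3)/(35/6)=-18/7
row 3: denom=6−2·12/35=186/35; d'=(12−2·-18/7)/(186/35)=100/31
back: M3=100/31
back: M2=-18/7−12/35·100/31=-114/31
back: M1=3−1/6·-114/31=112/31
M: M0=0, M1=112/31, M2=-114/31, M3=100/31, M4=0
seg 0: a=2, c=M0/2=0, d=(M1−M0)/(6·2)=28/93, b=Δ0−h0·(2M0+M1)/6=-298/93
seg 1: a=-2, c=M1/2=56/31, d=(M2−M1)/(6·1)=-113/93, b=Δ1−h1·(2M1+M2)/6=38/93
seg 2: a=-1, c=M2/2=-57/31, d=(M3−M2)/(6·2)=107/186, b=Δ2−h2·(2M2+M3)/6=35/93
seg 3: a=-3, c=M3/2=50/31, d=(M4−M3)/(6·1)=-50/93, b=Δ3−h3·(2M3+M4)/6=-7/93
t_q=11/4 → seg 1, τ=3/4; S=-2+38/93·τ+56/31·τ²+-113/93·τ³=-2361/1984

  seg 0: a=2 b=-298/93 c=0 d=28/93
  seg 1: a=-2 b=38/93 c=56/31 d=-113/93
  seg 2: a=-1 b=35/93 c=-57/31 d=107/186
  seg 3: a=-3 b=-7/93 c=50/31 d=-50/93
S(11/4) = -2361/1984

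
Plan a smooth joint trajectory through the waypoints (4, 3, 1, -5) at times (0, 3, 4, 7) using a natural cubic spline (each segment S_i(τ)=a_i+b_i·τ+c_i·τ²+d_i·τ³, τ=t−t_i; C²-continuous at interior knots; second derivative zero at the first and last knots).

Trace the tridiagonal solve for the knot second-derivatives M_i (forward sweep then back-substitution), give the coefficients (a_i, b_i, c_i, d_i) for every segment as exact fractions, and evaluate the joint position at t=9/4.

  seg 0: a=4 b=19/63 c=0 d=-40/567
  seg 1: a=3 b=-101/63 c=-40/63 d=5/21
  seg 2: a=1 b=-136/63 c=5/63 d=-5/567
S(9/4) = 31/8

Δ: Δ0=-1/3, Δ1=-2, Δ2=-2
row 1: diag=8, rhs=-10; c'=1/8, d'=-5/4
row 2: denom=8−1·1/8=63/8; d'=(0−1·-5/4)/(63/8)=10/63
back: M2=10/63
back: M1=-5/4−1/8·10/63=-80/63
M: M0=0, M1=-80/63, M2=10/63, M3=0
seg 0: a=4, c=M0/2=0, d=(M1−M0)/(6·3)=-40/567, b=Δ0−h0·(2M0+M1)/6=19/63
seg 1: a=3, c=M1/2=-40/63, d=(M2−M1)/(6·1)=5/21, b=Δ1−h1·(2M1+M2)/6=-101/63
seg 2: a=1, c=M2/2=5/63, d=(M3−M2)/(6·3)=-5/567, b=Δ2−h2·(2M2+M3)/6=-136/63
t_q=9/4 → seg 0, τ=9/4; S=4+19/63·τ+0·τ²+-40/567·τ³=31/8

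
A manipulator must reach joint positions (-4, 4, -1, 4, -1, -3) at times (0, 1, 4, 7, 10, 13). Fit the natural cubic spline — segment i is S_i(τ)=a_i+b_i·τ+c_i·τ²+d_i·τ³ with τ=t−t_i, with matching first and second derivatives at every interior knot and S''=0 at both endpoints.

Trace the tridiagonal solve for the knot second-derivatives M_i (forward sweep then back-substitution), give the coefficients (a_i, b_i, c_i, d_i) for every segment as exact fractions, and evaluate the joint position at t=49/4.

  seg 0: a=-4 b=11489/1209 c=0 d=-1817/1209
  seg 1: a=4 b=6038/1209 c=-1817/403 d=8300/10881
  seg 2: a=-1 b=-136/93 c=2849/1209 d=-1588/3627
  seg 3: a=4 b=1034/1209 c=-1915/1209 d=2696/10881
  seg 4: a=-1 b=-2368/1209 c=781/1209 d=-781/10881
S(49/4) = -76195/25792

Δ: Δ0=8, Δ1=-5/3, Δ2=5/3, Δ3=-5/3, Δ4=-2/3
row 1: diag=8, rhs=-58; c'=3/8, d'=-29/4
row 2: denom=12−3·3/8=87/8; d'=(20−3·-29/4)/(87/8)=334/87
row 3: denom=12−3·8/29=324/29; d'=(-20−3·334/87)/(324/29)=-457/162
row 4: denom=12−3·29/108=403/36; d'=(6−3·-457/162)/(403/36)=1562/1209
back: M4=1562/1209
back: M3=-457/162−29/108·1562/1209=-3830/1209
back: M2=334/87−8/29·-3830/1209=5698/1209
back: M1=-29/4−3/8·5698/1209=-3634/403
M: M0=0, M1=-3634/403, M2=5698/1209, M3=-3830/1209, M4=1562/1209, M5=0
seg 0: a=-4, c=M0/2=0, d=(M1−M0)/(6·1)=-1817/1209, b=Δ0−h0·(2M0+M1)/6=11489/1209
seg 1: a=4, c=M1/2=-1817/403, d=(M2−M1)/(6·3)=8300/10881, b=Δ1−h1·(2M1+M2)/6=6038/1209
seg 2: a=-1, c=M2/2=2849/1209, d=(M3−M2)/(6·3)=-1588/3627, b=Δ2−h2·(2M2+M3)/6=-136/93
seg 3: a=4, c=M3/2=-1915/1209, d=(M4−M3)/(6·3)=2696/10881, b=Δ3−h3·(2M3+M4)/6=1034/1209
seg 4: a=-1, c=M4/2=781/1209, d=(M5−M4)/(6·3)=-781/10881, b=Δ4−h4·(2M4+M5)/6=-2368/1209
t_q=49/4 → seg 4, τ=9/4; S=-1+-2368/1209·τ+781/1209·τ²+-781/10881·τ³=-76195/25792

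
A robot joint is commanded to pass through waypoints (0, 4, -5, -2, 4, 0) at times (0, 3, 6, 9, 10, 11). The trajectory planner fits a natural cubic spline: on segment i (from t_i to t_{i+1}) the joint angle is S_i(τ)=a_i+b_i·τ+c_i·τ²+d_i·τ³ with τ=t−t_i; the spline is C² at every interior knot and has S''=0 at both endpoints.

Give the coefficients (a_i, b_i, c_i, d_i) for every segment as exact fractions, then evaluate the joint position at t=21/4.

Δ: Δ0=4/3, Δ1=-3, Δ2=1, Δ3=6, Δ4=-4
row 1: diag=12, rhs=-26; c'=1/4, d'=-13/6
row 2: denom=12−3·1/4=45/4; d'=(24−3·-13/6)/(45/4)=122/45
row 3: denom=8−3·4/15=36/5; d'=(30−3·122/45)/(36/5)=82/27
row 4: denom=4−1·5/36=139/36; d'=(-60−1·82/27)/(139/36)=-6808/417
back: M4=-6808/417
back: M3=82/27−5/36·-6808/417=2212/417
back: M2=122/45−4/15·2212/417=1622/1251
back: M1=-13/6−1/4·1622/1251=-3116/1251
M: M0=0, M1=-3116/1251, M2=1622/1251, M3=2212/417, M4=-6808/417, M5=0
seg 0: a=0, c=M0/2=0, d=(M1−M0)/(6·3)=-1558/11259, b=Δ0−h0·(2M0+M1)/6=3226/1251
seg 1: a=4, c=M1/2=-1558/1251, d=(M2−M1)/(6·3)=2369/11259, b=Δ1−h1·(2M1+M2)/6=-1448/1251
seg 2: a=-5, c=M2/2=811/1251, d=(M3−M2)/(6·3)=2507/11259, b=Δ2−h2·(2M2+M3)/6=-3689/1251
seg 3: a=-2, c=M3/2=1106/417, d=(M4−M3)/(6·1)=-4510/1251, b=Δ3−h3·(2M3+M4)/6=8698/1251
seg 4: a=4, c=M4/2=-3404/417, d=(M5−M4)/(6·1)=3404/1251, b=Δ4−h4·(2M4+M5)/6=1804/1251
t_q=21/4 → seg 1, τ=9/4; S=4+-1448/1251·τ+-1558/1251·τ²+2369/11259·τ³=-22351/8896

  seg 0: a=0 b=3226/1251 c=0 d=-1558/11259
  seg 1: a=4 b=-1448/1251 c=-1558/1251 d=2369/11259
  seg 2: a=-5 b=-3689/1251 c=811/1251 d=2507/11259
  seg 3: a=-2 b=8698/1251 c=1106/417 d=-4510/1251
  seg 4: a=4 b=1804/1251 c=-3404/417 d=3404/1251
S(21/4) = -22351/8896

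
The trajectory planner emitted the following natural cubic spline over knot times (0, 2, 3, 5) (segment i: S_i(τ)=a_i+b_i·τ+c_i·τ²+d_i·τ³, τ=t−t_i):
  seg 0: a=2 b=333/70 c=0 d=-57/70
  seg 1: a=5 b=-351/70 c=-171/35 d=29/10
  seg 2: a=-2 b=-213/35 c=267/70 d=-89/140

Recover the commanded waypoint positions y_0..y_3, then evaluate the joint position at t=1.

y_0 = S_0(0) = a_0 = 2
y_1 = S_1(0) = a_1 = 5
y_2 = S_2(0) = a_2 = -2
y_3 = S_2(2) = -4
t_q=1 is in segment 0 (τ=1); S_0(τ)=208/35

y_0=2 y_1=5 y_2=-2 y_3=-4
S(1) = 208/35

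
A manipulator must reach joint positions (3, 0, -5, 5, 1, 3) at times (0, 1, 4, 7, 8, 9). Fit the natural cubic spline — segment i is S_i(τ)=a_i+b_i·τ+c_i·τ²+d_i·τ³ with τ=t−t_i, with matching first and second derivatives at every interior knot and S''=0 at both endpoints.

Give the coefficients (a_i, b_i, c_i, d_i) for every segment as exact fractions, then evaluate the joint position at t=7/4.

Δ: Δ0=-3, Δ1=-5/3, Δ2=10/3, Δ3=-4, Δ4=2
row 1: diag=8, rhs=8; c'=3/8, d'=1
row 2: denom=12−3·3/8=87/8; d'=(30−3·1)/(87/8)=72/29
row 3: denom=8−3·8/29=208/29; d'=(-44−3·72/29)/(208/29)=-373/52
row 4: denom=4−1·29/208=803/208; d'=(36−1·-373/52)/(803/208)=8980/803
back: M4=8980/803
back: M3=-373/52−29/208·8980/803=-7012/803
back: M2=72/29−8/29·-7012/803=3928/803
back: M1=1−3/8·3928/803=-670/803
M: M0=0, M1=-670/803, M2=3928/803, M3=-7012/803, M4=8980/803, M5=0
seg 0: a=3, c=M0/2=0, d=(M1−M0)/(6·1)=-335/2409, b=Δ0−h0·(2M0+M1)/6=-6892/2409
seg 1: a=0, c=M1/2=-335/803, d=(M2−M1)/(6·3)=209/657, b=Δ1−h1·(2M1+M2)/6=-7897/2409
seg 2: a=-5, c=M2/2=1964/803, d=(M3−M2)/(6·3)=-5470/7227, b=Δ2−h2·(2M2+M3)/6=6764/2409
seg 3: a=5, c=M3/2=-3506/803, d=(M4−M3)/(6·1)=7996/2409, b=Δ3−h3·(2M3+M4)/6=-7114/2409
seg 4: a=1, c=M4/2=4490/803, d=(M5−M4)/(6·1)=-4490/2409, b=Δ4−h4·(2M4+M5)/6=-4162/2409
t_q=7/4 → seg 1, τ=3/4; S=0+-7897/2409·τ+-335/803·τ²+209/657·τ³=-131515/51392

  seg 0: a=3 b=-6892/2409 c=0 d=-335/2409
  seg 1: a=0 b=-7897/2409 c=-335/803 d=209/657
  seg 2: a=-5 b=6764/2409 c=1964/803 d=-5470/7227
  seg 3: a=5 b=-7114/2409 c=-3506/803 d=7996/2409
  seg 4: a=1 b=-4162/2409 c=4490/803 d=-4490/2409
S(7/4) = -131515/51392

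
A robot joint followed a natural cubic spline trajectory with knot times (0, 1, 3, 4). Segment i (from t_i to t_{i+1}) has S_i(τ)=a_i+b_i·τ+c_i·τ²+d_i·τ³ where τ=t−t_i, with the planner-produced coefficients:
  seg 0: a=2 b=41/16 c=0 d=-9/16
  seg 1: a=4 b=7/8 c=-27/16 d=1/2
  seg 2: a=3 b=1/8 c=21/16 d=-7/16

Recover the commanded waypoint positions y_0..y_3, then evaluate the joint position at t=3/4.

y_0 = S_0(0) = a_0 = 2
y_1 = S_1(0) = a_1 = 4
y_2 = S_2(0) = a_2 = 3
y_3 = S_2(1) = 4
t_q=3/4 is in segment 0 (τ=3/4); S_0(τ)=3773/1024

y_0=2 y_1=4 y_2=3 y_3=4
S(3/4) = 3773/1024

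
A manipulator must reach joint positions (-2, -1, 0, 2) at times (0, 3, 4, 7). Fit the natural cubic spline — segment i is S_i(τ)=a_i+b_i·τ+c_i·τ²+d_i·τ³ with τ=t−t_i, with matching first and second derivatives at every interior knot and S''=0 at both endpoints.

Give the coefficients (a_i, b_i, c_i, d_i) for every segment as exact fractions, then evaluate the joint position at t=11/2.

  seg 0: a=-2 b=4/63 c=0 d=17/567
  seg 1: a=-1 b=55/63 c=17/63 d=-1/7
  seg 2: a=0 b=62/63 c=-10/63 d=10/567
S(11/2) = 33/28

Δ: Δ0=1/3, Δ1=1, Δ2=2/3
row 1: diag=8, rhs=4; c'=1/8, d'=1/2
row 2: denom=8−1·1/8=63/8; d'=(-2−1·1/2)/(63/8)=-20/63
back: M2=-20/63
back: M1=1/2−1/8·-20/63=34/63
M: M0=0, M1=34/63, M2=-20/63, M3=0
seg 0: a=-2, c=M0/2=0, d=(M1−M0)/(6·3)=17/567, b=Δ0−h0·(2M0+M1)/6=4/63
seg 1: a=-1, c=M1/2=17/63, d=(M2−M1)/(6·1)=-1/7, b=Δ1−h1·(2M1+M2)/6=55/63
seg 2: a=0, c=M2/2=-10/63, d=(M3−M2)/(6·3)=10/567, b=Δ2−h2·(2M2+M3)/6=62/63
t_q=11/2 → seg 2, τ=3/2; S=0+62/63·τ+-10/63·τ²+10/567·τ³=33/28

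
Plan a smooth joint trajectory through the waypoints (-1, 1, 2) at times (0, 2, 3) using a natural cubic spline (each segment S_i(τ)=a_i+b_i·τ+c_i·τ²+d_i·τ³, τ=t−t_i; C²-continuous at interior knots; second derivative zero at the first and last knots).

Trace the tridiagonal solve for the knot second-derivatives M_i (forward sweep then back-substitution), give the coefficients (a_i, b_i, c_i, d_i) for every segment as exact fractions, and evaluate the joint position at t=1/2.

  seg 0: a=-1 b=1 c=0 d=0
  seg 1: a=1 b=1 c=0 d=0
S(1/2) = -1/2

Δ: Δ0=1, Δ1=1
row 1: diag=6, rhs=0; c'=1/6, d'=0
back: M1=0
M: M0=0, M1=0, M2=0
seg 0: a=-1, c=M0/2=0, d=(M1−M0)/(6·2)=0, b=Δ0−h0·(2M0+M1)/6=1
seg 1: a=1, c=M1/2=0, d=(M2−M1)/(6·1)=0, b=Δ1−h1·(2M1+M2)/6=1
t_q=1/2 → seg 0, τ=1/2; S=-1+1·τ+0·τ²+0·τ³=-1/2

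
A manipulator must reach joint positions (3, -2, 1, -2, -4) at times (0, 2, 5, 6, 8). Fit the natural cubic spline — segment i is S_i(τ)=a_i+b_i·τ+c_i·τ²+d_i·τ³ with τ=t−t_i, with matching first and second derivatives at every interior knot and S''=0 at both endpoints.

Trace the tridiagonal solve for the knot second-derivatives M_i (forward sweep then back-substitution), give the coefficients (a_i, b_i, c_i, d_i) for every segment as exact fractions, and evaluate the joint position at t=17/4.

  seg 0: a=3 b=-1525/416 c=0 d=485/1664
  seg 1: a=-2 b=-35/208 c=1455/832 d=-29/64
  seg 2: a=1 b=-1589/832 c=-969/416 d=1031/832
  seg 3: a=-2 b=-593/208 c=1155/832 d=-385/1664
S(17/4) = 69931/53248

Δ: Δ0=-5/2, Δ1=1, Δ2=-3, Δ3=-1
row 1: diag=10, rhs=21; c'=3/10, d'=21/10
row 2: denom=8−3·3/10=71/10; d'=(-24−3·21/10)/(71/10)=-303/71
row 3: denom=6−1·10/71=416/71; d'=(12−1·-303/71)/(416/71)=1155/416
back: M3=1155/416
back: M2=-303/71−10/71·1155/416=-969/208
back: M1=21/10−3/10·-969/208=1455/416
M: M0=0, M1=1455/416, M2=-969/208, M3=1155/416, M4=0
seg 0: a=3, c=M0/2=0, d=(M1−M0)/(6·2)=485/1664, b=Δ0−h0·(2M0+M1)/6=-1525/416
seg 1: a=-2, c=M1/2=1455/832, d=(M2−M1)/(6·3)=-29/64, b=Δ1−h1·(2M1+M2)/6=-35/208
seg 2: a=1, c=M2/2=-969/416, d=(M3−M2)/(6·1)=1031/832, b=Δ2−h2·(2M2+M3)/6=-1589/832
seg 3: a=-2, c=M3/2=1155/832, d=(M4−M3)/(6·2)=-385/1664, b=Δ3−h3·(2M3+M4)/6=-593/208
t_q=17/4 → seg 1, τ=9/4; S=-2+-35/208·τ+1455/832·τ²+-29/64·τ³=69931/53248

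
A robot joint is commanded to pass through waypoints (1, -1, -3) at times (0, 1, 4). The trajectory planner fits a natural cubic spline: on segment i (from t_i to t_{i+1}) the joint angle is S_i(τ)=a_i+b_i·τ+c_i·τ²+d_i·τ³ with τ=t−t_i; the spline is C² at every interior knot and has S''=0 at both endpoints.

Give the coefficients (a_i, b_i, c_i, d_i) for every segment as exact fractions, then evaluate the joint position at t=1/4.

  seg 0: a=1 b=-13/6 c=0 d=1/6
  seg 1: a=-1 b=-5/3 c=1/2 d=-1/18
S(1/4) = 59/128

Δ: Δ0=-2, Δ1=-2/3
row 1: diag=8, rhs=8; c'=3/8, d'=1
back: M1=1
M: M0=0, M1=1, M2=0
seg 0: a=1, c=M0/2=0, d=(M1−M0)/(6·1)=1/6, b=Δ0−h0·(2M0+M1)/6=-13/6
seg 1: a=-1, c=M1/2=1/2, d=(M2−M1)/(6·3)=-1/18, b=Δ1−h1·(2M1+M2)/6=-5/3
t_q=1/4 → seg 0, τ=1/4; S=1+-13/6·τ+0·τ²+1/6·τ³=59/128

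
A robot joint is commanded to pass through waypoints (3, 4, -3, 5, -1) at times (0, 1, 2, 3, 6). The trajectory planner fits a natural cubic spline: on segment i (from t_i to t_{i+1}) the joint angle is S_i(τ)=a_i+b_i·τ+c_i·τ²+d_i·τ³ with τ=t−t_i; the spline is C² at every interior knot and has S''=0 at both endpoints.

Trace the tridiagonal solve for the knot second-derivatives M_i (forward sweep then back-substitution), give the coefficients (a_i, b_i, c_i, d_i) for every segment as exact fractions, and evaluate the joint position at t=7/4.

Δ: Δ0=1, Δ1=-7, Δ2=8, Δ3=-2
row 1: diag=4, rhs=-48; c'=1/4, d'=-12
row 2: denom=4−1·1/4=15/4; d'=(90−1·-12)/(15/4)=136/5
row 3: denom=8−1·4/15=116/15; d'=(-60−1·136/5)/(116/15)=-327/29
back: M3=-327/29
back: M2=136/5−4/15·-327/29=876/29
back: M1=-12−1/4·876/29=-567/29
M: M0=0, M1=-567/29, M2=876/29, M3=-327/29, M4=0
seg 0: a=3, c=M0/2=0, d=(M1−M0)/(6·1)=-189/58, b=Δ0−h0·(2M0+M1)/6=247/58
seg 1: a=4, c=M1/2=-567/58, d=(M2−M1)/(6·1)=481/58, b=Δ1−h1·(2M1+M2)/6=-160/29
seg 2: a=-3, c=M2/2=438/29, d=(M3−M2)/(6·1)=-401/58, b=Δ2−h2·(2M2+M3)/6=-11/58
seg 3: a=5, c=M3/2=-327/58, d=(M4−M3)/(6·3)=109/174, b=Δ3−h3·(2M3+M4)/6=269/29
t_q=7/4 → seg 1, τ=3/4; S=4+-160/29·τ+-567/58·τ²+481/58·τ³=-7937/3712

  seg 0: a=3 b=247/58 c=0 d=-189/58
  seg 1: a=4 b=-160/29 c=-567/58 d=481/58
  seg 2: a=-3 b=-11/58 c=438/29 d=-401/58
  seg 3: a=5 b=269/29 c=-327/58 d=109/174
S(7/4) = -7937/3712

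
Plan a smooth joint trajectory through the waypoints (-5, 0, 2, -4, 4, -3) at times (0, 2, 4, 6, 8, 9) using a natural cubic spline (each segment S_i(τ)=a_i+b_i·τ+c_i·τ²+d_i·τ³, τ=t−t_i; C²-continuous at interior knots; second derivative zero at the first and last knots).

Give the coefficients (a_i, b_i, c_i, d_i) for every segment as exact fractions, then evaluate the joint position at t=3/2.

Δ: Δ0=5/2, Δ1=1, Δ2=-3, Δ3=4, Δ4=-7
row 1: diag=8, rhs=-9; c'=1/4, d'=-9/8
row 2: denom=8−2·1/4=15/2; d'=(-24−2·-9/8)/(15/2)=-29/10
row 3: denom=8−2·4/15=112/15; d'=(42−2·-29/10)/(112/15)=717/112
row 4: denom=6−2·15/56=153/28; d'=(-66−2·717/112)/(153/28)=-1471/102
back: M4=-1471/102
back: M3=717/112−15/56·-1471/102=349/34
back: M2=-29/10−4/15·349/34=-575/102
back: M1=-9/8−1/4·-575/102=29/102
M: M0=0, M1=29/102, M2=-575/102, M3=349/34, M4=-1471/102, M5=0
seg 0: a=-5, c=M0/2=0, d=(M1−M0)/(6·2)=29/1224, b=Δ0−h0·(2M0+M1)/6=368/153
seg 1: a=0, c=M1/2=29/204, d=(M2−M1)/(6·2)=-151/306, b=Δ1−h1·(2M1+M2)/6=823/306
seg 2: a=2, c=M2/2=-575/204, d=(M3−M2)/(6·2)=811/612, b=Δ2−h2·(2M2+M3)/6=-815/306
seg 3: a=-4, c=M3/2=349/68, d=(M4−M3)/(6·2)=-1259/612, b=Δ3−h3·(2M3+M4)/6=601/306
seg 4: a=4, c=M4/2=-1471/204, d=(M5−M4)/(6·1)=1471/612, b=Δ4−h4·(2M4+M5)/6=-671/306
t_q=3/2 → seg 0, τ=3/2; S=-5+368/153·τ+0·τ²+29/1224·τ³=-4283/3264

  seg 0: a=-5 b=368/153 c=0 d=29/1224
  seg 1: a=0 b=823/306 c=29/204 d=-151/306
  seg 2: a=2 b=-815/306 c=-575/204 d=811/612
  seg 3: a=-4 b=601/306 c=349/68 d=-1259/612
  seg 4: a=4 b=-671/306 c=-1471/204 d=1471/612
S(3/2) = -4283/3264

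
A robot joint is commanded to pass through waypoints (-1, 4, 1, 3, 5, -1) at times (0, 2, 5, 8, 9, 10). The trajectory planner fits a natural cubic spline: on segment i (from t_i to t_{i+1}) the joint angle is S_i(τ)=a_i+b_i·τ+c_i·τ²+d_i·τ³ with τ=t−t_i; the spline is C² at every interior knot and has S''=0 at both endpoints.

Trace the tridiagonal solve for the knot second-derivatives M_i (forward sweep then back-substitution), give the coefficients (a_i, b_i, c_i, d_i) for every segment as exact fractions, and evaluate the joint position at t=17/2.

  seg 0: a=-1 b=20249/6162 c=0 d=-1211/6162
  seg 1: a=4 b=5717/6162 c=-1211/1027 d=763/4266
  seg 2: a=1 b=-4061/3081 c=2653/6162 d=4271/55458
  seg 3: a=3 b=20609/6162 c=1154/1027 d=-15209/6162
  seg 4: a=5 b=-5585/3081 c=-12901/2054 d=12901/6162
S(17/2) = 76321/16432

Δ: Δ0=5/2, Δ1=-1, Δ2=2/3, Δ3=2, Δ4=-6
row 1: diag=10, rhs=-21; c'=3/10, d'=-21/10
row 2: denom=12−3·3/10=111/10; d'=(10−3·-21/10)/(111/10)=163/111
row 3: denom=8−3·10/37=266/37; d'=(8−3·163/111)/(266/37)=1/2
row 4: denom=4−1·37/266=1027/266; d'=(-48−1·1/2)/(1027/266)=-12901/1027
back: M4=-12901/1027
back: M3=1/2−37/266·-12901/1027=2308/1027
back: M2=163/111−10/37·2308/1027=2653/3081
back: M1=-21/10−3/10·2653/3081=-2422/1027
M: M0=0, M1=-2422/1027, M2=2653/3081, M3=2308/1027, M4=-12901/1027, M5=0
seg 0: a=-1, c=M0/2=0, d=(M1−M0)/(6·2)=-1211/6162, b=Δ0−h0·(2M0+M1)/6=20249/6162
seg 1: a=4, c=M1/2=-1211/1027, d=(M2−M1)/(6·3)=763/4266, b=Δ1−h1·(2M1+M2)/6=5717/6162
seg 2: a=1, c=M2/2=2653/6162, d=(M3−M2)/(6·3)=4271/55458, b=Δ2−h2·(2M2+M3)/6=-4061/3081
seg 3: a=3, c=M3/2=1154/1027, d=(M4−M3)/(6·1)=-15209/6162, b=Δ3−h3·(2M3+M4)/6=20609/6162
seg 4: a=5, c=M4/2=-12901/2054, d=(M5−M4)/(6·1)=12901/6162, b=Δ4−h4·(2M4+M5)/6=-5585/3081
t_q=17/2 → seg 3, τ=1/2; S=3+20609/6162·τ+1154/1027·τ²+-15209/6162·τ³=76321/16432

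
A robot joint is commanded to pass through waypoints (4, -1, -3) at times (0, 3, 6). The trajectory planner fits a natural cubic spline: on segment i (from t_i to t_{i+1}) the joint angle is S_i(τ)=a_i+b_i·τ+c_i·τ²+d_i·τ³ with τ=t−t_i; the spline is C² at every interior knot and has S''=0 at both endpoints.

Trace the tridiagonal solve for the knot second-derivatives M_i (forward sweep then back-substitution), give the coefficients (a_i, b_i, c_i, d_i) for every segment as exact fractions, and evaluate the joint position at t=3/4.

Δ: Δ0=-5/3, Δ1=-2/3
row 1: diag=12, rhs=6; c'=1/4, d'=1/2
back: M1=1/2
M: M0=0, M1=1/2, M2=0
seg 0: a=4, c=M0/2=0, d=(M1−M0)/(6·3)=1/36, b=Δ0−h0·(2M0+M1)/6=-23/12
seg 1: a=-1, c=M1/2=1/4, d=(M2−M1)/(6·3)=-1/36, b=Δ1−h1·(2M1+M2)/6=-7/6
t_q=3/4 → seg 0, τ=3/4; S=4+-23/12·τ+0·τ²+1/36·τ³=659/256

  seg 0: a=4 b=-23/12 c=0 d=1/36
  seg 1: a=-1 b=-7/6 c=1/4 d=-1/36
S(3/4) = 659/256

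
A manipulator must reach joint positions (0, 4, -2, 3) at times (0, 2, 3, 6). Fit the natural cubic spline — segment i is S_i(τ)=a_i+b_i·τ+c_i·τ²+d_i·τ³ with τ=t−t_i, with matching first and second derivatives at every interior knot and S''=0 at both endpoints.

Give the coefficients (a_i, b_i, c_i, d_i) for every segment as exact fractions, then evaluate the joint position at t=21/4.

Δ: Δ0=2, Δ1=-6, Δ2=5/3
row 1: diag=6, rhs=-48; c'=1/6, d'=-8
row 2: denom=8−1·1/6=47/6; d'=(46−1·-8)/(47/6)=324/47
back: M2=324/47
back: M1=-8−1/6·324/47=-430/47
M: M0=0, M1=-430/47, M2=324/47, M3=0
seg 0: a=0, c=M0/2=0, d=(M1−M0)/(6·2)=-215/282, b=Δ0−h0·(2M0+M1)/6=712/141
seg 1: a=4, c=M1/2=-215/47, d=(M2−M1)/(6·1)=377/141, b=Δ1−h1·(2M1+M2)/6=-578/141
seg 2: a=-2, c=M2/2=162/47, d=(M3−M2)/(6·3)=-18/47, b=Δ2−h2·(2M2+M3)/6=-737/141
t_q=21/4 → seg 2, τ=9/4; S=-2+-737/141·τ+162/47·τ²+-18/47·τ³=-1013/1504

  seg 0: a=0 b=712/141 c=0 d=-215/282
  seg 1: a=4 b=-578/141 c=-215/47 d=377/141
  seg 2: a=-2 b=-737/141 c=162/47 d=-18/47
S(21/4) = -1013/1504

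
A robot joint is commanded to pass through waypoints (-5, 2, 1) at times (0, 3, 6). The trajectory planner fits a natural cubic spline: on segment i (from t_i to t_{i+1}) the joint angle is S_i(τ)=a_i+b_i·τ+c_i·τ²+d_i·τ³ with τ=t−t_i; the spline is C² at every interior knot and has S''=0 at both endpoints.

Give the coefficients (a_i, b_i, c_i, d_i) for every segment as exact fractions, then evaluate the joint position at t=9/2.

  seg 0: a=-5 b=3 c=0 d=-2/27
  seg 1: a=2 b=1 c=-2/3 d=2/27
S(9/2) = 9/4

Δ: Δ0=7/3, Δ1=-1/3
row 1: diag=12, rhs=-16; c'=1/4, d'=-4/3
back: M1=-4/3
M: M0=0, M1=-4/3, M2=0
seg 0: a=-5, c=M0/2=0, d=(M1−M0)/(6·3)=-2/27, b=Δ0−h0·(2M0+M1)/6=3
seg 1: a=2, c=M1/2=-2/3, d=(M2−M1)/(6·3)=2/27, b=Δ1−h1·(2M1+M2)/6=1
t_q=9/2 → seg 1, τ=3/2; S=2+1·τ+-2/3·τ²+2/27·τ³=9/4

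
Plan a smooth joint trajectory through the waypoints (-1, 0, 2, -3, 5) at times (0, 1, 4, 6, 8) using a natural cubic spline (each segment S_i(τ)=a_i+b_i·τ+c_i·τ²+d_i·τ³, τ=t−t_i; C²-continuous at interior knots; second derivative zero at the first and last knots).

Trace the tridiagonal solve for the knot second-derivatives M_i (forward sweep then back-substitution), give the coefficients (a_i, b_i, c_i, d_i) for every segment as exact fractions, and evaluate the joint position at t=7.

  seg 0: a=-1 b=1339/1608 c=0 d=269/1608
  seg 1: a=0 b=1073/804 c=269/536 d=-1165/4824
  seg 2: a=2 b=-3497/1608 c=-112/67 d=4853/6432
  seg 3: a=-3 b=155/804 c=3061/1072 d=-3061/6432
S(7) = -917/2144

Δ: Δ0=1, Δ1=2/3, Δ2=-5/2, Δ3=4
row 1: diag=8, rhs=-2; c'=3/8, d'=-1/4
row 2: denom=10−3·3/8=71/8; d'=(-19−3·-1/4)/(71/8)=-146/71
row 3: denom=8−2·16/71=536/71; d'=(39−2·-146/71)/(536/71)=3061/536
back: M3=3061/536
back: M2=-146/71−16/71·3061/536=-224/67
back: M1=-1/4−3/8·-224/67=269/268
M: M0=0, M1=269/268, M2=-224/67, M3=3061/536, M4=0
seg 0: a=-1, c=M0/2=0, d=(M1−M0)/(6·1)=269/1608, b=Δ0−h0·(2M0+M1)/6=1339/1608
seg 1: a=0, c=M1/2=269/536, d=(M2−M1)/(6·3)=-1165/4824, b=Δ1−h1·(2M1+M2)/6=1073/804
seg 2: a=2, c=M2/2=-112/67, d=(M3−M2)/(6·2)=4853/6432, b=Δ2−h2·(2M2+M3)/6=-3497/1608
seg 3: a=-3, c=M3/2=3061/1072, d=(M4−M3)/(6·2)=-3061/6432, b=Δ3−h3·(2M3+M4)/6=155/804
t_q=7 → seg 3, τ=1; S=-3+155/804·τ+3061/1072·τ²+-3061/6432·τ³=-917/2144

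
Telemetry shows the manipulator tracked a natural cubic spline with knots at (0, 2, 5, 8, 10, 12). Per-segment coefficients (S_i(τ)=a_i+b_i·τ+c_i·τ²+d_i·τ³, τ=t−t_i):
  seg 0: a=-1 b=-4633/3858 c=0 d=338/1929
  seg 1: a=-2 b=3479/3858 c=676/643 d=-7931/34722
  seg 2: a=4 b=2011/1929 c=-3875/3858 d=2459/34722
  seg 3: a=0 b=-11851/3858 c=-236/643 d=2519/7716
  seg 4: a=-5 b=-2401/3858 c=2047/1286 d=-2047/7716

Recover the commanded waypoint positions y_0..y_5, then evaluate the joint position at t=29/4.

y_0=-1 y_1=-2 y_2=4 y_3=0 y_4=-5 y_5=-2
S(29/4) = 170165/82304

y_0 = S_0(0) = a_0 = -1
y_1 = S_1(0) = a_1 = -2
y_2 = S_2(0) = a_2 = 4
y_3 = S_3(0) = a_3 = 0
y_4 = S_4(0) = a_4 = -5
y_5 = S_4(2) = -2
t_q=29/4 is in segment 2 (τ=9/4); S_2(τ)=170165/82304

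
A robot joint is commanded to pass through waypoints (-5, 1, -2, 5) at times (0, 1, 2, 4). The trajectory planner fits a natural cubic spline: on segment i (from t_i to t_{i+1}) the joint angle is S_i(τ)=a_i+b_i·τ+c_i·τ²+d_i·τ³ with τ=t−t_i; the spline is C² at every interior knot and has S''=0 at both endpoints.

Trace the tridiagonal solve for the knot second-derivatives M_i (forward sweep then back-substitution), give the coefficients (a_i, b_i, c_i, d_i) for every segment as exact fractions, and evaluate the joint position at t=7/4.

Δ: Δ0=6, Δ1=-3, Δ2=7/2
row 1: diag=4, rhs=-54; c'=1/4, d'=-27/2
row 2: denom=6−1·1/4=23/4; d'=(39−1·-27/2)/(23/4)=210/23
back: M2=210/23
back: M1=-27/2−1/4·210/23=-363/23
M: M0=0, M1=-363/23, M2=210/23, M3=0
seg 0: a=-5, c=M0/2=0, d=(M1−M0)/(6·1)=-121/46, b=Δ0−h0·(2M0+M1)/6=397/46
seg 1: a=1, c=M1/2=-363/46, d=(M2−M1)/(6·1)=191/46, b=Δ1−h1·(2M1+M2)/6=17/23
seg 2: a=-2, c=M2/2=105/23, d=(M3−M2)/(6·2)=-35/46, b=Δ2−h2·(2M2+M3)/6=-119/46
t_q=7/4 → seg 1, τ=3/4; S=1+17/23·τ+-363/46·τ²+191/46·τ³=-145/128

  seg 0: a=-5 b=397/46 c=0 d=-121/46
  seg 1: a=1 b=17/23 c=-363/46 d=191/46
  seg 2: a=-2 b=-119/46 c=105/23 d=-35/46
S(7/4) = -145/128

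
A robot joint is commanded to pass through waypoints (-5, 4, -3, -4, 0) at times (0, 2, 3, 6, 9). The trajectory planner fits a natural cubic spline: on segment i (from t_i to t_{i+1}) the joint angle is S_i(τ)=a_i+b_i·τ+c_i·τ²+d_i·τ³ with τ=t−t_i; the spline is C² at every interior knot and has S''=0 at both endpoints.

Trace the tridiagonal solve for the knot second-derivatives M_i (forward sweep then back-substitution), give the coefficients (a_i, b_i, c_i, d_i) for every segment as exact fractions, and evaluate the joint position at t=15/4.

  seg 0: a=-5 b=741/85 c=0 d=-717/680
  seg 1: a=4 b=-669/170 c=-2151/340 d=1109/340
  seg 2: a=-3 b=-2313/340 c=294/85 d=-797/1836
  seg 3: a=-4 b=379/170 c=-457/1020 d=457/9180
S(15/4) = -137953/21760

Δ: Δ0=9/2, Δ1=-7, Δ2=-1/3, Δ3=4/3
row 1: diag=6, rhs=-69; c'=1/6, d'=-23/2
row 2: denom=8−1·1/6=47/6; d'=(40−1·-23/2)/(47/6)=309/47
row 3: denom=12−3·18/47=510/47; d'=(10−3·309/47)/(510/47)=-457/510
back: M3=-457/510
back: M2=309/47−18/47·-457/510=588/85
back: M1=-23/2−1/6·588/85=-2151/170
M: M0=0, M1=-2151/170, M2=588/85, M3=-457/510, M4=0
seg 0: a=-5, c=M0/2=0, d=(M1−M0)/(6·2)=-717/680, b=Δ0−h0·(2M0+M1)/6=741/85
seg 1: a=4, c=M1/2=-2151/340, d=(M2−M1)/(6·1)=1109/340, b=Δ1−h1·(2M1+M2)/6=-669/170
seg 2: a=-3, c=M2/2=294/85, d=(M3−M2)/(6·3)=-797/1836, b=Δ2−h2·(2M2+M3)/6=-2313/340
seg 3: a=-4, c=M3/2=-457/1020, d=(M4−M3)/(6·3)=457/9180, b=Δ3−h3·(2M3+M4)/6=379/170
t_q=15/4 → seg 2, τ=3/4; S=-3+-2313/340·τ+294/85·τ²+-797/1836·τ³=-137953/21760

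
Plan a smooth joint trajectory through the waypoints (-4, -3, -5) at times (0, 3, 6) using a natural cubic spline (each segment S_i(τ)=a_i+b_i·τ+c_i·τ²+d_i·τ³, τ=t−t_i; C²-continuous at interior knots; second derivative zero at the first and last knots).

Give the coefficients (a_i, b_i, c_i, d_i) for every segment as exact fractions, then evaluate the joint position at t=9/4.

Δ: Δ0=1/3, Δ1=-2/3
row 1: diag=12, rhs=-6; c'=1/4, d'=-1/2
back: M1=-1/2
M: M0=0, M1=-1/2, M2=0
seg 0: a=-4, c=M0/2=0, d=(M1−M0)/(6·3)=-1/36, b=Δ0−h0·(2M0+M1)/6=7/12
seg 1: a=-3, c=M1/2=-1/4, d=(M2−M1)/(6·3)=1/36, b=Δ1−h1·(2M1+M2)/6=-1/6
t_q=9/4 → seg 0, τ=9/4; S=-4+7/12·τ+0·τ²+-1/36·τ³=-769/256

  seg 0: a=-4 b=7/12 c=0 d=-1/36
  seg 1: a=-3 b=-1/6 c=-1/4 d=1/36
S(9/4) = -769/256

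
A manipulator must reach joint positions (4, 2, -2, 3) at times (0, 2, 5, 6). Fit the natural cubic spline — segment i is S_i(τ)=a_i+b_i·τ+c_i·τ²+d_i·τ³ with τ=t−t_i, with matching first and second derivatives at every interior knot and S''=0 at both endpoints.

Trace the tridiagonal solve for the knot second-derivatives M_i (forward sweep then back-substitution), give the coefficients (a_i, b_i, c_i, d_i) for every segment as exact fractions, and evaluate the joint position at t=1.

Δ: Δ0=-1, Δ1=-4/3, Δ2=5
row 1: diag=10, rhs=-2; c'=3/10, d'=-1/5
row 2: denom=8−3·3/10=71/10; d'=(38−3·-1/5)/(71/10)=386/71
back: M2=386/71
back: M1=-1/5−3/10·386/71=-130/71
M: M0=0, M1=-130/71, M2=386/71, M3=0
seg 0: a=4, c=M0/2=0, d=(M1−M0)/(6·2)=-65/426, b=Δ0−h0·(2M0+M1)/6=-83/213
seg 1: a=2, c=M1/2=-65/71, d=(M2−M1)/(6·3)=86/213, b=Δ1−h1·(2M1+M2)/6=-473/213
seg 2: a=-2, c=M2/2=193/71, d=(M3−M2)/(6·1)=-193/213, b=Δ2−h2·(2M2+M3)/6=679/213
t_q=1 → seg 0, τ=1; S=4+-83/213·τ+0·τ²+-65/426·τ³=491/142

  seg 0: a=4 b=-83/213 c=0 d=-65/426
  seg 1: a=2 b=-473/213 c=-65/71 d=86/213
  seg 2: a=-2 b=679/213 c=193/71 d=-193/213
S(1) = 491/142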